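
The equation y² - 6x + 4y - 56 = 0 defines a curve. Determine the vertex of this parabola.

(-10, -2)

Only y is squared. Complete the square in y: (y + 2)² = 6(x + 10).
Vertex (-10, -2); 4p = 6 so p = 3/2. Opens right.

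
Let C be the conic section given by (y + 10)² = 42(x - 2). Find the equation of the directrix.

x = -17/2

Vertex (2, -10); 4p = 42 so p = 21/2. Opens right.
Directrix is the vertical line x = h − p = 2 − (21/2) = -17/2.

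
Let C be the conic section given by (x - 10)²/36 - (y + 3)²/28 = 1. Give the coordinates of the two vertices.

(4, -3) and (16, -3)

Center (10, -3). The positive term is the x-term, so the transverse axis is horizontal; a² = 36, b² = 28.
a = 6. Vertices at (h ± a, k).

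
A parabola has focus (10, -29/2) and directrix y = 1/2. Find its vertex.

(10, -7)

The vertex is the midpoint between the focus and the directrix along the axis of symmetry.
Axis is vertical (directrix is horizontal). Vertex y-coordinate = (-29/2 + 1/2)/2 = -7; x-coordinate = 10.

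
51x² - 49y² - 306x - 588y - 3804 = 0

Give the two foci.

Group: 51(x² - 6x) -49(y² + 12y) = 3804
Completing the square gives 51(x - 3)² -49(y + 6)² = 3804 + 459 - 1764 = 2499.
Divide by 2499: (x - 3)²/49 - (y + 6)²/51 = 1
Hyperbola, center (3, -6), transverse axis horizontal; a² = 49, b² = 51.
c² = a² + b² = 49 + 51 = 100, so c = 10.
Foci lie on the horizontal axis through the center: (h ± c, k).

(-7, -6) and (13, -6)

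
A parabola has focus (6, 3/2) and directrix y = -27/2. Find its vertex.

The vertex is the midpoint between the focus and the directrix along the axis of symmetry.
Axis is vertical (directrix is horizontal). Vertex y-coordinate = (3/2 + (-27/2))/2 = -6; x-coordinate = 6.

(6, -6)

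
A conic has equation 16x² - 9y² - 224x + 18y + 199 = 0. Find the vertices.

Group: 16(x² - 14x) -9(y² - 2y) = -199
Complete the square: 16(x - 7)² -9(y - 1)² = -199 + 784 - 9 = 576
Dividing both sides by 576: (x - 7)²/36 - (y - 1)²/64 = 1
Hyperbola, center (7, 1), transverse axis horizontal; a² = 36, b² = 64.
a = 6. Vertices at (h ± a, k).

(1, 1) and (13, 1)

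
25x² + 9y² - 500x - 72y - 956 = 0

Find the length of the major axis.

40

Rearranging, 25(x² - 20x) + 9(y² - 8y) = 956.
Complete the square in x and y: 25(x - 10)² + 9(y - 4)² = 956 + 2500 + 144 = 3600
Dividing both sides by 3600: (x - 10)²/144 + (y - 4)²/400 = 1
Ellipse, center (10, 4), major axis vertical; a² = 400, b² = 144.
a² = 400 so a = 20; the major axis has length 2a = 40.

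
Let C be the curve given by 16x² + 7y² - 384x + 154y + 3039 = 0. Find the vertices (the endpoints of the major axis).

Rearranging, 16(x² - 24x) + 7(y² + 22y) = -3039.
16(x - 12)² + 7(y + 11)² = -3039 + 2304 + 847 = 112
Divide through by 112 to get (x - 12)²/7 + (y + 11)²/16 = 1.
Ellipse, center (12, -11), major axis vertical; a² = 16, b² = 7.
a = 4. Vertices at (h, k ± a).

(12, -15) and (12, -7)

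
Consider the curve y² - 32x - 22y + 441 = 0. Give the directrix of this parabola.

Only y is squared. Complete the square in y: (y - 11)² = 32(x - 10).
Vertex (10, 11); 4p = 32 so p = 8. Opens right.
Directrix is the vertical line x = h − p = 10 − (8) = 2.

x = 2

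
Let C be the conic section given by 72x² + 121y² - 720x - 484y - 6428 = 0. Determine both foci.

72(x² - 10x) + 121(y² - 4y) = 6428
Completing the square gives 72(x - 5)² + 121(y - 2)² = 6428 + 1800 + 484 = 8712.
Divide through by 8712 to get (x - 5)²/121 + (y - 2)²/72 = 1.
Ellipse, center (5, 2), major axis horizontal; a² = 121, b² = 72.
c² = a² - b² = 121 - 72 = 49, so c = 7.
Foci lie on the horizontal axis through the center: (h ± c, k).

(-2, 2) and (12, 2)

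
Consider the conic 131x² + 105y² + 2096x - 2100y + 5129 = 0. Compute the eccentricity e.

131(x² + 16x) + 105(y² - 20y) = -5129
Completing the square gives 131(x + 8)² + 105(y - 10)² = -5129 + 8384 + 10500 = 13755.
Divide through by 13755 to get (x + 8)²/105 + (y - 10)²/131 = 1.
Ellipse, center (-8, 10), major axis vertical; a² = 131, b² = 105.
c² = a² - b² = 26, so c = √26.
e = c/a = √26/√131 = √3406/131.

e = √3406/131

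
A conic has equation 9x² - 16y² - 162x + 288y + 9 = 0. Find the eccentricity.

Collect terms: 9(x² - 18x) -16(y² - 18y) = -9
Complete the square in x and y: 9(x - 9)² -16(y - 9)² = -9 + 729 - 1296 = -576
Divide by -576: (y - 9)²/36 - (x - 9)²/64 = 1
Hyperbola, center (9, 9), transverse axis vertical; a² = 36, b² = 64.
c² = a² + b² = 100, so c = 10.
e = c/a = 10/6 = 5/3.

e = 5/3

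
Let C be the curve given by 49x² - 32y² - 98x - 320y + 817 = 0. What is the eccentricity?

e = 9/7

Rearranging, 49(x² - 2x) -32(y² + 10y) = -817.
Completing the square gives 49(x - 1)² -32(y + 5)² = -817 + 49 - 800 = -1568.
Divide through by -1568 to get (y + 5)²/49 - (x - 1)²/32 = 1.
Hyperbola, center (1, -5), transverse axis vertical; a² = 49, b² = 32.
c² = a² + b² = 81, so c = 9.
e = c/a = 9/7.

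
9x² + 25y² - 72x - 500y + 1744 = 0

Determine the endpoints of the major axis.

Group the x- and y-terms: 9(x² - 8x) + 25(y² - 20y) = -1744
Complete the square in x and y: 9(x - 4)² + 25(y - 10)² = -1744 + 144 + 2500 = 900
Divide by 900: (x - 4)²/100 + (y - 10)²/36 = 1
Ellipse, center (4, 10), major axis horizontal; a² = 100, b² = 36.
a = 10. Vertices at (h ± a, k).

(-6, 10) and (14, 10)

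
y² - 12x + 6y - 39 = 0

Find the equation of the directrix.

x = -7

Only y is squared. Complete the square in y: (y + 3)² = 12(x + 4).
Vertex (-4, -3); 4p = 12 so p = 3. Opens right.
Directrix is the vertical line x = h − p = -4 − (3) = -7.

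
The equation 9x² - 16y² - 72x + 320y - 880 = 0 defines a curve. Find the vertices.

Group the x- and y-terms: 9(x² - 8x) -16(y² - 20y) = 880
Completing the square gives 9(x - 4)² -16(y - 10)² = 880 + 144 - 1600 = -576.
Dividing both sides by -576: (y - 10)²/36 - (x - 4)²/64 = 1
Hyperbola, center (4, 10), transverse axis vertical; a² = 36, b² = 64.
a = 6. Vertices at (h, k ± a).

(4, 4) and (4, 16)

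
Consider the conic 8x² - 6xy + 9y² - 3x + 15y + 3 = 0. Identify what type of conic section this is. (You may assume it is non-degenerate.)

ellipse

A = 8, B = -6, C = 9.
Discriminant B² − 4AC = (-6)² − 4·8·9 = -252.
B² − 4AC < 0 ⇒ ellipse.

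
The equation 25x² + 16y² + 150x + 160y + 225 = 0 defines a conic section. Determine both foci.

(-3, -8) and (-3, -2)

Rearranging, 25(x² + 6x) + 16(y² + 10y) = -225.
Complete the square: 25(x + 3)² + 16(y + 5)² = -225 + 225 + 400 = 400
Divide through by 400 to get (x + 3)²/16 + (y + 5)²/25 = 1.
Ellipse, center (-3, -5), major axis vertical; a² = 25, b² = 16.
c² = a² - b² = 25 - 16 = 9, so c = 3.
Foci lie on the vertical axis through the center: (h, k ± c).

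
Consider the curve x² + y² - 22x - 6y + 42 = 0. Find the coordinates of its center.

(11, 3)

Group: (x² - 22x) + (y² - 6y) = -42
Complete the square: (x - 11)² + (y - 3)² = -42 + 121 + 9 = 88
So (x - 11)² + (y - 3)² = 88.
Circle centered at (11, 3) with r² = 88.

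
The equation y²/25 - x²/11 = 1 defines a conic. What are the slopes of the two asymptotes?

5√11/11 and -5√11/11

Center (0, 0). The positive term is the y-term, so the transverse axis is vertical; a² = 25, b² = 11.
For a vertical hyperbola the asymptotes have slope ±a/b.
Here that is ±5/√11 = ±5√11/11.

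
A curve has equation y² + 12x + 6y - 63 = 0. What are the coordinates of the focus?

Only y is squared. Complete the square in y: (y + 3)² = -12(x - 6).
Vertex (6, -3); 4p = -12 so p = -3. Opens left.
Focus is p units from the vertex along the axis: (h + p, k).

(3, -3)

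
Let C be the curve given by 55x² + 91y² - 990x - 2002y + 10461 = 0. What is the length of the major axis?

2√91

Rearranging, 55(x² - 18x) + 91(y² - 22y) = -10461.
Complete the square: 55(x - 9)² + 91(y - 11)² = -10461 + 4455 + 11011 = 5005
Divide through by 5005 to get (x - 9)²/91 + (y - 11)²/55 = 1.
Ellipse, center (9, 11), major axis horizontal; a² = 91, b² = 55.
a² = 91 so a = √91; the major axis has length 2a = 2√91.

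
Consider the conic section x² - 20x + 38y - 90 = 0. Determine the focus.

Only x is squared. Complete the square in x: (x - 10)² = -38(y - 5).
Vertex (10, 5); 4p = -38 so p = -19/2. Opens down.
Focus is p units from the vertex along the axis: (h, k + p).

(10, -9/2)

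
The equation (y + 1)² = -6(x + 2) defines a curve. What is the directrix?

Vertex (-2, -1); 4p = -6 so p = -3/2. Opens left.
Directrix is the vertical line x = h − p = -2 − (-3/2) = -1/2.

x = -1/2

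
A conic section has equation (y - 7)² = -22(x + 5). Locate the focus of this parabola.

Vertex (-5, 7); 4p = -22 so p = -11/2. Opens left.
Focus is p units from the vertex along the axis: (h + p, k).

(-21/2, 7)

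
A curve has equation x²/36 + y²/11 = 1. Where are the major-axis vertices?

Center (0, 0). The larger denominator 36 sits under the x-term, so the major axis is horizontal; a² = 36, b² = 11.
a = 6. Vertices at (h ± a, k).

(-6, 0) and (6, 0)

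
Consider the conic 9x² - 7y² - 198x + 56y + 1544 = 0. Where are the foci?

9(x² - 22x) -7(y² - 8y) = -1544
9(x - 11)² -7(y - 4)² = -1544 + 1089 - 112 = -567
Divide through by -567 to get (y - 4)²/81 - (x - 11)²/63 = 1.
Hyperbola, center (11, 4), transverse axis vertical; a² = 81, b² = 63.
c² = a² + b² = 81 + 63 = 144, so c = 12.
Foci lie on the vertical axis through the center: (h, k ± c).

(11, -8) and (11, 16)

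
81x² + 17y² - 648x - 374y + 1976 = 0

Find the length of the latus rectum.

34/9

81(x² - 8x) + 17(y² - 22y) = -1976
Completing the square gives 81(x - 4)² + 17(y - 11)² = -1976 + 1296 + 2057 = 1377.
Divide by 1377: (x - 4)²/17 + (y - 11)²/81 = 1
Ellipse, center (4, 11), major axis vertical; a² = 81, b² = 17.
Latus rectum length = 2b²/a = 2·17/9 = 34/9.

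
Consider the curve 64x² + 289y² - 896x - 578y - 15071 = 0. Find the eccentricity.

e = 15/17

Collect terms: 64(x² - 14x) + 289(y² - 2y) = 15071
Completing the square gives 64(x - 7)² + 289(y - 1)² = 15071 + 3136 + 289 = 18496.
Divide by 18496: (x - 7)²/289 + (y - 1)²/64 = 1
Ellipse, center (7, 1), major axis horizontal; a² = 289, b² = 64.
c² = a² - b² = 225, so c = 15.
e = c/a = 15/17.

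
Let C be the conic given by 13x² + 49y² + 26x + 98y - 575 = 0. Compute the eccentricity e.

e = 6/7

Group: 13(x² + 2x) + 49(y² + 2y) = 575
Complete the square: 13(x + 1)² + 49(y + 1)² = 575 + 13 + 49 = 637
Dividing both sides by 637: (x + 1)²/49 + (y + 1)²/13 = 1
Ellipse, center (-1, -1), major axis horizontal; a² = 49, b² = 13.
c² = a² - b² = 36, so c = 6.
e = c/a = 6/7.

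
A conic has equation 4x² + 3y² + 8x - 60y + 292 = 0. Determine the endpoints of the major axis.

Rearranging, 4(x² + 2x) + 3(y² - 20y) = -292.
Complete the square: 4(x + 1)² + 3(y - 10)² = -292 + 4 + 300 = 12
Divide by 12: (x + 1)²/3 + (y - 10)²/4 = 1
Ellipse, center (-1, 10), major axis vertical; a² = 4, b² = 3.
a = 2. Vertices at (h, k ± a).

(-1, 8) and (-1, 12)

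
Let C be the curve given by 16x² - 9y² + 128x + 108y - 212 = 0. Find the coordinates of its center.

(-4, 6)

Group: 16(x² + 8x) -9(y² - 12y) = 212
Completing the square gives 16(x + 4)² -9(y - 6)² = 212 + 256 - 324 = 144.
Dividing both sides by 144: (x + 4)²/9 - (y - 6)²/16 = 1
Hyperbola with center (-4, 6).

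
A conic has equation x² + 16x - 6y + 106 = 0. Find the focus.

Only x is squared. Complete the square in x: (x + 8)² = 6(y - 7).
Vertex (-8, 7); 4p = 6 so p = 3/2. Opens up.
Focus is p units from the vertex along the axis: (h, k + p).

(-8, 17/2)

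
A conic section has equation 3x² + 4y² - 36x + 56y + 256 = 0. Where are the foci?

(4, -7) and (8, -7)

Group: 3(x² - 12x) + 4(y² + 14y) = -256
Complete the square: 3(x - 6)² + 4(y + 7)² = -256 + 108 + 196 = 48
Divide by 48: (x - 6)²/16 + (y + 7)²/12 = 1
Ellipse, center (6, -7), major axis horizontal; a² = 16, b² = 12.
c² = a² - b² = 16 - 12 = 4, so c = 2.
Foci lie on the horizontal axis through the center: (h ± c, k).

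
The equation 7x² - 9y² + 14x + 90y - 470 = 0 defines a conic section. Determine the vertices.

Rearranging, 7(x² + 2x) -9(y² - 10y) = 470.
7(x + 1)² -9(y - 5)² = 470 + 7 - 225 = 252
Divide through by 252 to get (x + 1)²/36 - (y - 5)²/28 = 1.
Hyperbola, center (-1, 5), transverse axis horizontal; a² = 36, b² = 28.
a = 6. Vertices at (h ± a, k).

(-7, 5) and (5, 5)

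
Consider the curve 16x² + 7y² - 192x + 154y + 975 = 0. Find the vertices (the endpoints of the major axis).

Rearranging, 16(x² - 12x) + 7(y² + 22y) = -975.
16(x - 6)² + 7(y + 11)² = -975 + 576 + 847 = 448
Divide through by 448 to get (x - 6)²/28 + (y + 11)²/64 = 1.
Ellipse, center (6, -11), major axis vertical; a² = 64, b² = 28.
a = 8. Vertices at (h, k ± a).

(6, -19) and (6, -3)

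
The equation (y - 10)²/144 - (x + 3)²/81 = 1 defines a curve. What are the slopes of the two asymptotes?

Center (-3, 10). The positive term is the y-term, so the transverse axis is vertical; a² = 144, b² = 81.
For a vertical hyperbola the asymptotes have slope ±a/b.
Here that is ±12/9 = ±4/3.

4/3 and -4/3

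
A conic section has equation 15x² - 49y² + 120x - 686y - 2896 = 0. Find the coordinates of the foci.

(-12, -7) and (4, -7)

Group the x- and y-terms: 15(x² + 8x) -49(y² + 14y) = 2896
Completing the square gives 15(x + 4)² -49(y + 7)² = 2896 + 240 - 2401 = 735.
Divide by 735: (x + 4)²/49 - (y + 7)²/15 = 1
Hyperbola, center (-4, -7), transverse axis horizontal; a² = 49, b² = 15.
c² = a² + b² = 49 + 15 = 64, so c = 8.
Foci lie on the horizontal axis through the center: (h ± c, k).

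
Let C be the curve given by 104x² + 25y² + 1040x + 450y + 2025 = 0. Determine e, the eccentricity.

104(x² + 10x) + 25(y² + 18y) = -2025
Complete the square: 104(x + 5)² + 25(y + 9)² = -2025 + 2600 + 2025 = 2600
Divide through by 2600 to get (x + 5)²/25 + (y + 9)²/104 = 1.
Ellipse, center (-5, -9), major axis vertical; a² = 104, b² = 25.
c² = a² - b² = 79, so c = √79.
e = c/a = √79/2√26 = √2054/52.

e = √2054/52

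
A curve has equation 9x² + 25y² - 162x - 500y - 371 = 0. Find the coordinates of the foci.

Collect terms: 9(x² - 18x) + 25(y² - 20y) = 371
Completing the square gives 9(x - 9)² + 25(y - 10)² = 371 + 729 + 2500 = 3600.
Divide by 3600: (x - 9)²/400 + (y - 10)²/144 = 1
Ellipse, center (9, 10), major axis horizontal; a² = 400, b² = 144.
c² = a² - b² = 400 - 144 = 256, so c = 16.
Foci lie on the horizontal axis through the center: (h ± c, k).

(-7, 10) and (25, 10)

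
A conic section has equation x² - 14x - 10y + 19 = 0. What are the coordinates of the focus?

(7, -1/2)

Only x is squared. Complete the square in x: (x - 7)² = 10(y + 3).
Vertex (7, -3); 4p = 10 so p = 5/2. Opens up.
Focus is p units from the vertex along the axis: (h, k + p).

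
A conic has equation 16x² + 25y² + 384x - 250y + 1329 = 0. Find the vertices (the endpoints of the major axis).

(-22, 5) and (-2, 5)

Group: 16(x² + 24x) + 25(y² - 10y) = -1329
Complete the square in x and y: 16(x + 12)² + 25(y - 5)² = -1329 + 2304 + 625 = 1600
Dividing both sides by 1600: (x + 12)²/100 + (y - 5)²/64 = 1
Ellipse, center (-12, 5), major axis horizontal; a² = 100, b² = 64.
a = 10. Vertices at (h ± a, k).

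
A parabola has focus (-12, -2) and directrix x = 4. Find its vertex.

(-4, -2)

The vertex is the midpoint between the focus and the directrix along the axis of symmetry.
Axis is horizontal (directrix is vertical). Vertex x-coordinate = (-12 + 4)/2 = -4; y-coordinate = -2.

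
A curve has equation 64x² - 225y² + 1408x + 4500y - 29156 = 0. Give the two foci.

Group the x- and y-terms: 64(x² + 22x) -225(y² - 20y) = 29156
64(x + 11)² -225(y - 10)² = 29156 + 7744 - 22500 = 14400
Dividing both sides by 14400: (x + 11)²/225 - (y - 10)²/64 = 1
Hyperbola, center (-11, 10), transverse axis horizontal; a² = 225, b² = 64.
c² = a² + b² = 225 + 64 = 289, so c = 17.
Foci lie on the horizontal axis through the center: (h ± c, k).

(-28, 10) and (6, 10)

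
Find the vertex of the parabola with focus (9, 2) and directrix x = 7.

(8, 2)

The vertex is the midpoint between the focus and the directrix along the axis of symmetry.
Axis is horizontal (directrix is vertical). Vertex x-coordinate = (9 + 7)/2 = 8; y-coordinate = 2.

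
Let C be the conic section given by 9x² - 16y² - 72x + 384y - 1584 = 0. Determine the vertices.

(4, 6) and (4, 18)

Group: 9(x² - 8x) -16(y² - 24y) = 1584
Completing the square gives 9(x - 4)² -16(y - 12)² = 1584 + 144 - 2304 = -576.
Divide through by -576 to get (y - 12)²/36 - (x - 4)²/64 = 1.
Hyperbola, center (4, 12), transverse axis vertical; a² = 36, b² = 64.
a = 6. Vertices at (h, k ± a).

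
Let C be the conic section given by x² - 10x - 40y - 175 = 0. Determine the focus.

(5, 5)

Only x is squared. Complete the square in x: (x - 5)² = 40(y + 5).
Vertex (5, -5); 4p = 40 so p = 10. Opens up.
Focus is p units from the vertex along the axis: (h, k + p).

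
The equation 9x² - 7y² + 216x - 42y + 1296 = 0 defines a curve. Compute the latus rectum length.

Group: 9(x² + 24x) -7(y² + 6y) = -1296
Complete the square: 9(x + 12)² -7(y + 3)² = -1296 + 1296 - 63 = -63
Divide through by -63 to get (y + 3)²/9 - (x + 12)²/7 = 1.
Hyperbola, center (-12, -3), transverse axis vertical; a² = 9, b² = 7.
Latus rectum length = 2b²/a = 2·7/3 = 14/3.

14/3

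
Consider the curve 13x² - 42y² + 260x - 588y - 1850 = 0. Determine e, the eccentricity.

13(x² + 20x) -42(y² + 14y) = 1850
13(x + 10)² -42(y + 7)² = 1850 + 1300 - 2058 = 1092
Divide by 1092: (x + 10)²/84 - (y + 7)²/26 = 1
Hyperbola, center (-10, -7), transverse axis horizontal; a² = 84, b² = 26.
c² = a² + b² = 110, so c = √110.
e = c/a = √110/2√21 = √2310/42.

e = √2310/42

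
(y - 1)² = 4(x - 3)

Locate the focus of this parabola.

Vertex (3, 1); 4p = 4 so p = 1. Opens right.
Focus is p units from the vertex along the axis: (h + p, k).

(4, 1)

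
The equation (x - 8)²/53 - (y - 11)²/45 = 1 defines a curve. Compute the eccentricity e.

Center (8, 11). The positive term is the x-term, so the transverse axis is horizontal; a² = 53, b² = 45.
c² = a² + b² = 98, so c = 7√2.
e = c/a = 7√2/√53 = 7√106/53.

e = 7√106/53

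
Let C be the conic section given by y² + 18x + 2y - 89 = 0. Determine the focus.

Only y is squared. Complete the square in y: (y + 1)² = -18(x - 5).
Vertex (5, -1); 4p = -18 so p = -9/2. Opens left.
Focus is p units from the vertex along the axis: (h + p, k).

(1/2, -1)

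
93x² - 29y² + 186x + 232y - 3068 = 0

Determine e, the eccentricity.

e = √3538/29

Group the x- and y-terms: 93(x² + 2x) -29(y² - 8y) = 3068
Complete the square: 93(x + 1)² -29(y - 4)² = 3068 + 93 - 464 = 2697
Dividing both sides by 2697: (x + 1)²/29 - (y - 4)²/93 = 1
Hyperbola, center (-1, 4), transverse axis horizontal; a² = 29, b² = 93.
c² = a² + b² = 122, so c = √122.
e = c/a = √122/√29 = √3538/29.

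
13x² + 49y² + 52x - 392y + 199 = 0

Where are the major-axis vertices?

(-9, 4) and (5, 4)

13(x² + 4x) + 49(y² - 8y) = -199
13(x + 2)² + 49(y - 4)² = -199 + 52 + 784 = 637
Divide through by 637 to get (x + 2)²/49 + (y - 4)²/13 = 1.
Ellipse, center (-2, 4), major axis horizontal; a² = 49, b² = 13.
a = 7. Vertices at (h ± a, k).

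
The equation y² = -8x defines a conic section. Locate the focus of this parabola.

Vertex (0, 0); 4p = -8 so p = -2. Opens left.
Focus is p units from the vertex along the axis: (h + p, k).

(-2, 0)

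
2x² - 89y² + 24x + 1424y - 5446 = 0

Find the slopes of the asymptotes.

√178/89 and -√178/89

Group the x- and y-terms: 2(x² + 12x) -89(y² - 16y) = 5446
2(x + 6)² -89(y - 8)² = 5446 + 72 - 5696 = -178
Dividing both sides by -178: (y - 8)²/2 - (x + 6)²/89 = 1
Hyperbola, center (-6, 8), transverse axis vertical; a² = 2, b² = 89.
For a vertical hyperbola the asymptotes have slope ±a/b.
Here that is ±√2/√89 = ±√178/89.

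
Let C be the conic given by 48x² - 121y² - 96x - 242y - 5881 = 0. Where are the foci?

48(x² - 2x) -121(y² + 2y) = 5881
Complete the square in x and y: 48(x - 1)² -121(y + 1)² = 5881 + 48 - 121 = 5808
Dividing both sides by 5808: (x - 1)²/121 - (y + 1)²/48 = 1
Hyperbola, center (1, -1), transverse axis horizontal; a² = 121, b² = 48.
c² = a² + b² = 121 + 48 = 169, so c = 13.
Foci lie on the horizontal axis through the center: (h ± c, k).

(-12, -1) and (14, -1)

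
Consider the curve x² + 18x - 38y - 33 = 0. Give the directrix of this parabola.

y = -25/2

Only x is squared. Complete the square in x: (x + 9)² = 38(y + 3).
Vertex (-9, -3); 4p = 38 so p = 19/2. Opens up.
Directrix is the horizontal line y = k − p = -3 − (19/2) = -25/2.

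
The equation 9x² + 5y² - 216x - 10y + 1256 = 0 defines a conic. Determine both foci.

Group the x- and y-terms: 9(x² - 24x) + 5(y² - 2y) = -1256
9(x - 12)² + 5(y - 1)² = -1256 + 1296 + 5 = 45
Dividing both sides by 45: (x - 12)²/5 + (y - 1)²/9 = 1
Ellipse, center (12, 1), major axis vertical; a² = 9, b² = 5.
c² = a² - b² = 9 - 5 = 4, so c = 2.
Foci lie on the vertical axis through the center: (h, k ± c).

(12, -1) and (12, 3)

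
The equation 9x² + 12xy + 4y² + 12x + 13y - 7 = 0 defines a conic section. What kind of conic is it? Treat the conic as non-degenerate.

parabola

A = 9, B = 12, C = 4.
Discriminant B² − 4AC = 12² − 4·9·4 = 0.
B² − 4AC = 0 ⇒ parabola.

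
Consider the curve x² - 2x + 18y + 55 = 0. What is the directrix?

Only x is squared. Complete the square in x: (x - 1)² = -18(y + 3).
Vertex (1, -3); 4p = -18 so p = -9/2. Opens down.
Directrix is the horizontal line y = k − p = -3 − (-9/2) = 3/2.

y = 3/2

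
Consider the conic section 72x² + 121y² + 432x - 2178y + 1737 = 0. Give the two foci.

(-10, 9) and (4, 9)

Collect terms: 72(x² + 6x) + 121(y² - 18y) = -1737
72(x + 3)² + 121(y - 9)² = -1737 + 648 + 9801 = 8712
Dividing both sides by 8712: (x + 3)²/121 + (y - 9)²/72 = 1
Ellipse, center (-3, 9), major axis horizontal; a² = 121, b² = 72.
c² = a² - b² = 121 - 72 = 49, so c = 7.
Foci lie on the horizontal axis through the center: (h ± c, k).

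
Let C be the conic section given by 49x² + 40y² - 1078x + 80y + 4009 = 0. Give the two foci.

(11, -4) and (11, 2)

Rearranging, 49(x² - 22x) + 40(y² + 2y) = -4009.
Complete the square: 49(x - 11)² + 40(y + 1)² = -4009 + 5929 + 40 = 1960
Divide through by 1960 to get (x - 11)²/40 + (y + 1)²/49 = 1.
Ellipse, center (11, -1), major axis vertical; a² = 49, b² = 40.
c² = a² - b² = 49 - 40 = 9, so c = 3.
Foci lie on the vertical axis through the center: (h, k ± c).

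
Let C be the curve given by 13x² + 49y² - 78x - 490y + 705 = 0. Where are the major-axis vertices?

Collect terms: 13(x² - 6x) + 49(y² - 10y) = -705
Complete the square: 13(x - 3)² + 49(y - 5)² = -705 + 117 + 1225 = 637
Divide through by 637 to get (x - 3)²/49 + (y - 5)²/13 = 1.
Ellipse, center (3, 5), major axis horizontal; a² = 49, b² = 13.
a = 7. Vertices at (h ± a, k).

(-4, 5) and (10, 5)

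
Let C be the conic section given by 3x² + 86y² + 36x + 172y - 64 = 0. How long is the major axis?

Rearranging, 3(x² + 12x) + 86(y² + 2y) = 64.
Completing the square gives 3(x + 6)² + 86(y + 1)² = 64 + 108 + 86 = 258.
Divide by 258: (x + 6)²/86 + (y + 1)²/3 = 1
Ellipse, center (-6, -1), major axis horizontal; a² = 86, b² = 3.
a² = 86 so a = √86; the major axis has length 2a = 2√86.

2√86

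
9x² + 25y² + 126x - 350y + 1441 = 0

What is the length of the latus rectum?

Collect terms: 9(x² + 14x) + 25(y² - 14y) = -1441
Complete the square in x and y: 9(x + 7)² + 25(y - 7)² = -1441 + 441 + 1225 = 225
Dividing both sides by 225: (x + 7)²/25 + (y - 7)²/9 = 1
Ellipse, center (-7, 7), major axis horizontal; a² = 25, b² = 9.
Latus rectum length = 2b²/a = 2·9/5 = 18/5.

18/5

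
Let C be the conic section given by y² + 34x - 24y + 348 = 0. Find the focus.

Only y is squared. Complete the square in y: (y - 12)² = -34(x + 6).
Vertex (-6, 12); 4p = -34 so p = -17/2. Opens left.
Focus is p units from the vertex along the axis: (h + p, k).

(-29/2, 12)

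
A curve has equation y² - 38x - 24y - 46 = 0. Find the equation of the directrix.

x = -29/2

Only y is squared. Complete the square in y: (y - 12)² = 38(x + 5).
Vertex (-5, 12); 4p = 38 so p = 19/2. Opens right.
Directrix is the vertical line x = h − p = -5 − (19/2) = -29/2.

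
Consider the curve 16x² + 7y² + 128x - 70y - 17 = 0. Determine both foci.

Group: 16(x² + 8x) + 7(y² - 10y) = 17
16(x + 4)² + 7(y - 5)² = 17 + 256 + 175 = 448
Divide by 448: (x + 4)²/28 + (y - 5)²/64 = 1
Ellipse, center (-4, 5), major axis vertical; a² = 64, b² = 28.
c² = a² - b² = 64 - 28 = 36, so c = 6.
Foci lie on the vertical axis through the center: (h, k ± c).

(-4, -1) and (-4, 11)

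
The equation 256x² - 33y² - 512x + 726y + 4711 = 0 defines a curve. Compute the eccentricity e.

Rearranging, 256(x² - 2x) -33(y² - 22y) = -4711.
256(x - 1)² -33(y - 11)² = -4711 + 256 - 3993 = -8448
Dividing both sides by -8448: (y - 11)²/256 - (x - 1)²/33 = 1
Hyperbola, center (1, 11), transverse axis vertical; a² = 256, b² = 33.
c² = a² + b² = 289, so c = 17.
e = c/a = 17/16.

e = 17/16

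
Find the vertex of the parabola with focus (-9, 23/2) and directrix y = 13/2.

The vertex is the midpoint between the focus and the directrix along the axis of symmetry.
Axis is vertical (directrix is horizontal). Vertex y-coordinate = (23/2 + 13/2)/2 = 9; x-coordinate = -9.

(-9, 9)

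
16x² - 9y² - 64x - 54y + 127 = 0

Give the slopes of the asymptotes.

4/3 and -4/3

Rearranging, 16(x² - 4x) -9(y² + 6y) = -127.
Complete the square in x and y: 16(x - 2)² -9(y + 3)² = -127 + 64 - 81 = -144
Divide by -144: (y + 3)²/16 - (x - 2)²/9 = 1
Hyperbola, center (2, -3), transverse axis vertical; a² = 16, b² = 9.
For a vertical hyperbola the asymptotes have slope ±a/b.
Here that is ±4/3.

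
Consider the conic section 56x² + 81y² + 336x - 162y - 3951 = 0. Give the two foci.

(-8, 1) and (2, 1)

Collect terms: 56(x² + 6x) + 81(y² - 2y) = 3951
Completing the square gives 56(x + 3)² + 81(y - 1)² = 3951 + 504 + 81 = 4536.
Divide by 4536: (x + 3)²/81 + (y - 1)²/56 = 1
Ellipse, center (-3, 1), major axis horizontal; a² = 81, b² = 56.
c² = a² - b² = 81 - 56 = 25, so c = 5.
Foci lie on the horizontal axis through the center: (h ± c, k).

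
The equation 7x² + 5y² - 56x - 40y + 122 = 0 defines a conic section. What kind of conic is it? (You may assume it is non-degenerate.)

ellipse

No xy term. Coefficients of x² and y² are A = 7, C = 5.
A and C have the same sign but A ≠ C ⇒ ellipse.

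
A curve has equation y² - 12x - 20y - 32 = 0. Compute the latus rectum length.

12

Only y is squared. Complete the square in y: (y - 10)² = 12(x + 11).
Vertex (-11, 10); 4p = 12 so p = 3. Opens right.
Latus rectum length = |4p| = 12.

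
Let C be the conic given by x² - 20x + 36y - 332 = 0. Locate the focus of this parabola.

Only x is squared. Complete the square in x: (x - 10)² = -36(y - 12).
Vertex (10, 12); 4p = -36 so p = -9. Opens down.
Focus is p units from the vertex along the axis: (h, k + p).

(10, 3)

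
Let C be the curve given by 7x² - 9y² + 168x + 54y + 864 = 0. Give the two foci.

Group the x- and y-terms: 7(x² + 24x) -9(y² - 6y) = -864
Complete the square in x and y: 7(x + 12)² -9(y - 3)² = -864 + 1008 - 81 = 63
Divide through by 63 to get (x + 12)²/9 - (y - 3)²/7 = 1.
Hyperbola, center (-12, 3), transverse axis horizontal; a² = 9, b² = 7.
c² = a² + b² = 9 + 7 = 16, so c = 4.
Foci lie on the horizontal axis through the center: (h ± c, k).

(-16, 3) and (-8, 3)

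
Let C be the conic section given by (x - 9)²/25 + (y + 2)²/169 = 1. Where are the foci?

Center (9, -2). The larger denominator 169 sits under the y-term, so the major axis is vertical; a² = 169, b² = 25.
c² = a² - b² = 169 - 25 = 144, so c = 12.
Foci lie on the vertical axis through the center: (h, k ± c).

(9, -14) and (9, 10)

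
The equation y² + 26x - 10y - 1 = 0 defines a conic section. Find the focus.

(-11/2, 5)

Only y is squared. Complete the square in y: (y - 5)² = -26(x - 1).
Vertex (1, 5); 4p = -26 so p = -13/2. Opens left.
Focus is p units from the vertex along the axis: (h + p, k).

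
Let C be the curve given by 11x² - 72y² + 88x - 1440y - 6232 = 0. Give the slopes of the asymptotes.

√22/12 and -√22/12

Group the x- and y-terms: 11(x² + 8x) -72(y² + 20y) = 6232
Completing the square gives 11(x + 4)² -72(y + 10)² = 6232 + 176 - 7200 = -792.
Divide through by -792 to get (y + 10)²/11 - (x + 4)²/72 = 1.
Hyperbola, center (-4, -10), transverse axis vertical; a² = 11, b² = 72.
For a vertical hyperbola the asymptotes have slope ±a/b.
Here that is ±√11/6√2 = ±√22/12.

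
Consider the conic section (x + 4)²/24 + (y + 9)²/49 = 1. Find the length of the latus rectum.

48/7

Center (-4, -9). The larger denominator 49 sits under the y-term, so the major axis is vertical; a² = 49, b² = 24.
Latus rectum length = 2b²/a = 2·24/7 = 48/7.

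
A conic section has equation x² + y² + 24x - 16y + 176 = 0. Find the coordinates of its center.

Group the x- and y-terms: (x² + 24x) + (y² - 16y) = -176
Complete the square in x and y: (x + 12)² + (y - 8)² = -176 + 144 + 64 = 32
So (x + 12)² + (y - 8)² = 32.
Circle centered at (-12, 8) with r² = 32.

(-12, 8)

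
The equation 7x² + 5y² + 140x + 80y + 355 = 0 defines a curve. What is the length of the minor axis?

2√95

Group the x- and y-terms: 7(x² + 20x) + 5(y² + 16y) = -355
7(x + 10)² + 5(y + 8)² = -355 + 700 + 320 = 665
Divide by 665: (x + 10)²/95 + (y + 8)²/133 = 1
Ellipse, center (-10, -8), major axis vertical; a² = 133, b² = 95.
b² = 95 so b = √95; the minor axis has length 2b = 2√95.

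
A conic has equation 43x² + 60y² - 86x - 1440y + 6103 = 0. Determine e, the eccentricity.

Collect terms: 43(x² - 2x) + 60(y² - 24y) = -6103
Complete the square: 43(x - 1)² + 60(y - 12)² = -6103 + 43 + 8640 = 2580
Divide by 2580: (x - 1)²/60 + (y - 12)²/43 = 1
Ellipse, center (1, 12), major axis horizontal; a² = 60, b² = 43.
c² = a² - b² = 17, so c = √17.
e = c/a = √17/2√15 = √255/30.

e = √255/30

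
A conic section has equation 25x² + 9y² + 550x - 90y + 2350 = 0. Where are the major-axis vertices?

(-11, -5) and (-11, 15)

Group the x- and y-terms: 25(x² + 22x) + 9(y² - 10y) = -2350
Completing the square gives 25(x + 11)² + 9(y - 5)² = -2350 + 3025 + 225 = 900.
Divide by 900: (x + 11)²/36 + (y - 5)²/100 = 1
Ellipse, center (-11, 5), major axis vertical; a² = 100, b² = 36.
a = 10. Vertices at (h, k ± a).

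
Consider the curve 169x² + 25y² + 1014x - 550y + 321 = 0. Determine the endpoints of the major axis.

Collect terms: 169(x² + 6x) + 25(y² - 22y) = -321
Complete the square in x and y: 169(x + 3)² + 25(y - 11)² = -321 + 1521 + 3025 = 4225
Divide by 4225: (x + 3)²/25 + (y - 11)²/169 = 1
Ellipse, center (-3, 11), major axis vertical; a² = 169, b² = 25.
a = 13. Vertices at (h, k ± a).

(-3, -2) and (-3, 24)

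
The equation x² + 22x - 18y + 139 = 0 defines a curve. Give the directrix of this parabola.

y = -7/2

Only x is squared. Complete the square in x: (x + 11)² = 18(y - 1).
Vertex (-11, 1); 4p = 18 so p = 9/2. Opens up.
Directrix is the horizontal line y = k − p = 1 − (9/2) = -7/2.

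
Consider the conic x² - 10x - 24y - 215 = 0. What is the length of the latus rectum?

Only x is squared. Complete the square in x: (x - 5)² = 24(y + 10).
Vertex (5, -10); 4p = 24 so p = 6. Opens up.
Latus rectum length = |4p| = 24.

24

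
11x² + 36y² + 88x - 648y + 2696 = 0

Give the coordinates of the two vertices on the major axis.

(-10, 9) and (2, 9)

Collect terms: 11(x² + 8x) + 36(y² - 18y) = -2696
Complete the square: 11(x + 4)² + 36(y - 9)² = -2696 + 176 + 2916 = 396
Dividing both sides by 396: (x + 4)²/36 + (y - 9)²/11 = 1
Ellipse, center (-4, 9), major axis horizontal; a² = 36, b² = 11.
a = 6. Vertices at (h ± a, k).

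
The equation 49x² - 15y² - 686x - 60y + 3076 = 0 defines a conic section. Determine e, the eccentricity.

49(x² - 14x) -15(y² + 4y) = -3076
Completing the square gives 49(x - 7)² -15(y + 2)² = -3076 + 2401 - 60 = -735.
Divide through by -735 to get (y + 2)²/49 - (x - 7)²/15 = 1.
Hyperbola, center (7, -2), transverse axis vertical; a² = 49, b² = 15.
c² = a² + b² = 64, so c = 8.
e = c/a = 8/7.

e = 8/7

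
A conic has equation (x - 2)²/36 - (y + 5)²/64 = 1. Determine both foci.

Center (2, -5). The positive term is the x-term, so the transverse axis is horizontal; a² = 36, b² = 64.
c² = a² + b² = 36 + 64 = 100, so c = 10.
Foci lie on the horizontal axis through the center: (h ± c, k).

(-8, -5) and (12, -5)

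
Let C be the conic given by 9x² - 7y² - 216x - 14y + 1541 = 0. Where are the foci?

(12, -9) and (12, 7)

Collect terms: 9(x² - 24x) -7(y² + 2y) = -1541
Completing the square gives 9(x - 12)² -7(y + 1)² = -1541 + 1296 - 7 = -252.
Divide through by -252 to get (y + 1)²/36 - (x - 12)²/28 = 1.
Hyperbola, center (12, -1), transverse axis vertical; a² = 36, b² = 28.
c² = a² + b² = 36 + 28 = 64, so c = 8.
Foci lie on the vertical axis through the center: (h, k ± c).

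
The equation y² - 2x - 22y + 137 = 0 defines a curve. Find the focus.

Only y is squared. Complete the square in y: (y - 11)² = 2(x - 8).
Vertex (8, 11); 4p = 2 so p = 1/2. Opens right.
Focus is p units from the vertex along the axis: (h + p, k).

(17/2, 11)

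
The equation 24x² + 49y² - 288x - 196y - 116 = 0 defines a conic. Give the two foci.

24(x² - 12x) + 49(y² - 4y) = 116
Complete the square in x and y: 24(x - 6)² + 49(y - 2)² = 116 + 864 + 196 = 1176
Divide through by 1176 to get (x - 6)²/49 + (y - 2)²/24 = 1.
Ellipse, center (6, 2), major axis horizontal; a² = 49, b² = 24.
c² = a² - b² = 49 - 24 = 25, so c = 5.
Foci lie on the horizontal axis through the center: (h ± c, k).

(1, 2) and (11, 2)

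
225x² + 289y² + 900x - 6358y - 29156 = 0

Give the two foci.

(-10, 11) and (6, 11)

Group the x- and y-terms: 225(x² + 4x) + 289(y² - 22y) = 29156
Complete the square in x and y: 225(x + 2)² + 289(y - 11)² = 29156 + 900 + 34969 = 65025
Divide by 65025: (x + 2)²/289 + (y - 11)²/225 = 1
Ellipse, center (-2, 11), major axis horizontal; a² = 289, b² = 225.
c² = a² - b² = 289 - 225 = 64, so c = 8.
Foci lie on the horizontal axis through the center: (h ± c, k).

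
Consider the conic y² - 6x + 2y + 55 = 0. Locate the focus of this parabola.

Only y is squared. Complete the square in y: (y + 1)² = 6(x - 9).
Vertex (9, -1); 4p = 6 so p = 3/2. Opens right.
Focus is p units from the vertex along the axis: (h + p, k).

(21/2, -1)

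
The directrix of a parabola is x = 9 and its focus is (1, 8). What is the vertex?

(5, 8)

The vertex is the midpoint between the focus and the directrix along the axis of symmetry.
Axis is horizontal (directrix is vertical). Vertex x-coordinate = (1 + 9)/2 = 5; y-coordinate = 8.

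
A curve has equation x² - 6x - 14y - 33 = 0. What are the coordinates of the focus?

(3, 1/2)

Only x is squared. Complete the square in x: (x - 3)² = 14(y + 3).
Vertex (3, -3); 4p = 14 so p = 7/2. Opens up.
Focus is p units from the vertex along the axis: (h, k + p).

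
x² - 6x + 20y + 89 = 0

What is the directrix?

Only x is squared. Complete the square in x: (x - 3)² = -20(y + 4).
Vertex (3, -4); 4p = -20 so p = -5. Opens down.
Directrix is the horizontal line y = k − p = -4 − (-5) = 1.

y = 1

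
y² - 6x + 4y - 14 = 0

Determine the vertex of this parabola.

Only y is squared. Complete the square in y: (y + 2)² = 6(x + 3).
Vertex (-3, -2); 4p = 6 so p = 3/2. Opens right.

(-3, -2)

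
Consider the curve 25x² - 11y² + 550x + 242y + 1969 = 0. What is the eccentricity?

Group: 25(x² + 22x) -11(y² - 22y) = -1969
Complete the square: 25(x + 11)² -11(y - 11)² = -1969 + 3025 - 1331 = -275
Divide through by -275 to get (y - 11)²/25 - (x + 11)²/11 = 1.
Hyperbola, center (-11, 11), transverse axis vertical; a² = 25, b² = 11.
c² = a² + b² = 36, so c = 6.
e = c/a = 6/5.

e = 6/5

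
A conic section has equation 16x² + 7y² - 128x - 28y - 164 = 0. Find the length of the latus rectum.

Group the x- and y-terms: 16(x² - 8x) + 7(y² - 4y) = 164
Completing the square gives 16(x - 4)² + 7(y - 2)² = 164 + 256 + 28 = 448.
Divide by 448: (x - 4)²/28 + (y - 2)²/64 = 1
Ellipse, center (4, 2), major axis vertical; a² = 64, b² = 28.
Latus rectum length = 2b²/a = 2·28/8 = 7.

7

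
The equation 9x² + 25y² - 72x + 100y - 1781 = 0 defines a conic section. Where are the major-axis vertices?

9(x² - 8x) + 25(y² + 4y) = 1781
Complete the square: 9(x - 4)² + 25(y + 2)² = 1781 + 144 + 100 = 2025
Divide by 2025: (x - 4)²/225 + (y + 2)²/81 = 1
Ellipse, center (4, -2), major axis horizontal; a² = 225, b² = 81.
a = 15. Vertices at (h ± a, k).

(-11, -2) and (19, -2)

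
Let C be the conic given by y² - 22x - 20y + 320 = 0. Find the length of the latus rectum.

22

Only y is squared. Complete the square in y: (y - 10)² = 22(x - 10).
Vertex (10, 10); 4p = 22 so p = 11/2. Opens right.
Latus rectum length = |4p| = 22.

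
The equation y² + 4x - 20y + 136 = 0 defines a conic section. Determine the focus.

(-10, 10)

Only y is squared. Complete the square in y: (y - 10)² = -4(x + 9).
Vertex (-9, 10); 4p = -4 so p = -1. Opens left.
Focus is p units from the vertex along the axis: (h + p, k).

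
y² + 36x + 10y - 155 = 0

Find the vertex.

(5, -5)

Only y is squared. Complete the square in y: (y + 5)² = -36(x - 5).
Vertex (5, -5); 4p = -36 so p = -9. Opens left.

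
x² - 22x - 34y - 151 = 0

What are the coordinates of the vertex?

(11, -8)

Only x is squared. Complete the square in x: (x - 11)² = 34(y + 8).
Vertex (11, -8); 4p = 34 so p = 17/2. Opens up.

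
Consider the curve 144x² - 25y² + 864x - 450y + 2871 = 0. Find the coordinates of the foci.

144(x² + 6x) -25(y² + 18y) = -2871
Complete the square: 144(x + 3)² -25(y + 9)² = -2871 + 1296 - 2025 = -3600
Divide through by -3600 to get (y + 9)²/144 - (x + 3)²/25 = 1.
Hyperbola, center (-3, -9), transverse axis vertical; a² = 144, b² = 25.
c² = a² + b² = 144 + 25 = 169, so c = 13.
Foci lie on the vertical axis through the center: (h, k ± c).

(-3, -22) and (-3, 4)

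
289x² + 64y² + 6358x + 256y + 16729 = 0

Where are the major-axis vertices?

Group: 289(x² + 22x) + 64(y² + 4y) = -16729
Complete the square: 289(x + 11)² + 64(y + 2)² = -16729 + 34969 + 256 = 18496
Divide by 18496: (x + 11)²/64 + (y + 2)²/289 = 1
Ellipse, center (-11, -2), major axis vertical; a² = 289, b² = 64.
a = 17. Vertices at (h, k ± a).

(-11, -19) and (-11, 15)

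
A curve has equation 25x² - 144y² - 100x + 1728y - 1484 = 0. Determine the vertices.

25(x² - 4x) -144(y² - 12y) = 1484
25(x - 2)² -144(y - 6)² = 1484 + 100 - 5184 = -3600
Dividing both sides by -3600: (y - 6)²/25 - (x - 2)²/144 = 1
Hyperbola, center (2, 6), transverse axis vertical; a² = 25, b² = 144.
a = 5. Vertices at (h, k ± a).

(2, 1) and (2, 11)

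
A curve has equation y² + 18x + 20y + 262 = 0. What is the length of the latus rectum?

Only y is squared. Complete the square in y: (y + 10)² = -18(x + 9).
Vertex (-9, -10); 4p = -18 so p = -9/2. Opens left.
Latus rectum length = |4p| = 18.

18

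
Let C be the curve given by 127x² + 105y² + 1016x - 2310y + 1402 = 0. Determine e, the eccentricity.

127(x² + 8x) + 105(y² - 22y) = -1402
Complete the square: 127(x + 4)² + 105(y - 11)² = -1402 + 2032 + 12705 = 13335
Divide through by 13335 to get (x + 4)²/105 + (y - 11)²/127 = 1.
Ellipse, center (-4, 11), major axis vertical; a² = 127, b² = 105.
c² = a² - b² = 22, so c = √22.
e = c/a = √22/√127 = √2794/127.

e = √2794/127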